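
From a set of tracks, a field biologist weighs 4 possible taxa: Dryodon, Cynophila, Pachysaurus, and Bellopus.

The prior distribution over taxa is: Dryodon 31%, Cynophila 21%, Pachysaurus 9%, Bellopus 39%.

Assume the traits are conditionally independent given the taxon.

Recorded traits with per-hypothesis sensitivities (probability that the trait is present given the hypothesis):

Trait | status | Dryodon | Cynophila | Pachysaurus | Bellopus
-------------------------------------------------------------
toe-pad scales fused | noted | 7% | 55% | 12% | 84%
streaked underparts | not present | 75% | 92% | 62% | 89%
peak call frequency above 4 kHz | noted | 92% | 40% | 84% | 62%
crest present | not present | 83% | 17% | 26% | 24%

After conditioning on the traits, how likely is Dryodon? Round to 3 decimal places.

By Bayes' rule with conditional independence, the unnormalized weight for each hypothesis is prior × ∏ likelihoods (using 1 − P(present | H) for each absent trait):
  Dryodon: 0.31 × 0.07 × (1 − 0.75) × 0.92 × (1 − 0.83) = 0.00084847
  Cynophila: 0.21 × 0.55 × (1 − 0.92) × 0.40 × (1 − 0.17) = 0.0030677
  Pachysaurus: 0.09 × 0.12 × (1 − 0.62) × 0.84 × (1 − 0.26) = 0.002551
  Bellopus: 0.39 × 0.84 × (1 − 0.89) × 0.62 × (1 − 0.24) = 0.01698
The unnormalized weights sum to 0.023447.
P(Dryodon | evidence) = 0.00084847 / 0.023447 ≈ 0.036.

0.036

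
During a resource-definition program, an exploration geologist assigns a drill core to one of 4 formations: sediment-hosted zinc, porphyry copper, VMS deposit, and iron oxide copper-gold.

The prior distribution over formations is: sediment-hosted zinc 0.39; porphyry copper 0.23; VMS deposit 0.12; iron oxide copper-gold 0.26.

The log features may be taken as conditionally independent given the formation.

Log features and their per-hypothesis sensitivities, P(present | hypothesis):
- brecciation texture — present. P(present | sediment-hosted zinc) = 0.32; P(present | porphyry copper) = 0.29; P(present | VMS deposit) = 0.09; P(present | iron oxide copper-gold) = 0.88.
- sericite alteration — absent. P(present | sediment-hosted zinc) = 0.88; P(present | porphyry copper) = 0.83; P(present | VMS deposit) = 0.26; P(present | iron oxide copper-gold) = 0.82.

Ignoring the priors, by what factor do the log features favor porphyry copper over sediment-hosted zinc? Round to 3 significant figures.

Joint likelihood of the log feature pattern under each hypothesis (using 1 − P(present | H) for each absent log feature):
  porphyry copper: 0.29 × (1 − 0.83) = 0.0493
  sediment-hosted zinc: 0.32 × (1 − 0.88) = 0.0384
Bayes factor = 0.0493 / 0.0384 ≈ 1.28

1.28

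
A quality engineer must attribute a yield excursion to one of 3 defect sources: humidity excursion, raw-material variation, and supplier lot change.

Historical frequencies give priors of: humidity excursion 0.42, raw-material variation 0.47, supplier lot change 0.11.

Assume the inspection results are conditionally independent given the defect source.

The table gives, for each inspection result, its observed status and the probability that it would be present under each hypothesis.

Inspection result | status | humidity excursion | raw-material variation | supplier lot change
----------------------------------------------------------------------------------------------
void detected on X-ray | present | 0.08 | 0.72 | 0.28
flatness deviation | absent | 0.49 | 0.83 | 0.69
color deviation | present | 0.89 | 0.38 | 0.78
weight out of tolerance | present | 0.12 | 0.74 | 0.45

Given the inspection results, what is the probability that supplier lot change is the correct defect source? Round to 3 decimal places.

Multiply each prior by the joint likelihood of the inspection result pattern (using 1 − P(present | H) for each absent inspection result):
  humidity excursion: 0.42 × 0.08 × (1 − 0.49) × 0.89 × 0.12 = 0.0018301
  raw-material variation: 0.47 × 0.72 × (1 − 0.83) × 0.38 × 0.74 = 0.016177
  supplier lot change: 0.11 × 0.28 × (1 − 0.69) × 0.78 × 0.45 = 0.0033513
The unnormalized weights sum to 0.021358.
P(supplier lot change | evidence) = 0.0033513 / 0.021358 ≈ 0.157.

0.157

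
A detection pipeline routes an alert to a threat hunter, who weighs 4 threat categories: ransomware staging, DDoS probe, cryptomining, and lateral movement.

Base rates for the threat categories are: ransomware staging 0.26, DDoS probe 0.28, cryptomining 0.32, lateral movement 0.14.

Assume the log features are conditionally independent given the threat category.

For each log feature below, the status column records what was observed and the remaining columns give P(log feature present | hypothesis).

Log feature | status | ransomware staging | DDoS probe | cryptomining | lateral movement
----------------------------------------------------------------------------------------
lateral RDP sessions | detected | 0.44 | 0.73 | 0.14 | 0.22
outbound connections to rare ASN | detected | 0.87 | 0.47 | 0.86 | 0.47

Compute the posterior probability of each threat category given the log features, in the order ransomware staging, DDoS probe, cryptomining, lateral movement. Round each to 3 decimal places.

0.400, 0.386, 0.155, 0.058

By Bayes' rule with conditional independence, the unnormalized weight for each hypothesis is prior × ∏ likelihoods:
  ransomware staging: 0.26 × 0.44 × 0.87 = 0.099528
  DDoS probe: 0.28 × 0.73 × 0.47 = 0.096068
  cryptomining: 0.32 × 0.14 × 0.86 = 0.038528
  lateral movement: 0.14 × 0.22 × 0.47 = 0.014476
Marginal likelihood of the evidence = 0.2486.
P(ransomware staging | evidence) = 0.099528 / 0.2486 ≈ 0.400
P(DDoS probe | evidence) = 0.096068 / 0.2486 ≈ 0.386
P(cryptomining | evidence) = 0.038528 / 0.2486 ≈ 0.155
P(lateral movement | evidence) = 0.014476 / 0.2486 ≈ 0.058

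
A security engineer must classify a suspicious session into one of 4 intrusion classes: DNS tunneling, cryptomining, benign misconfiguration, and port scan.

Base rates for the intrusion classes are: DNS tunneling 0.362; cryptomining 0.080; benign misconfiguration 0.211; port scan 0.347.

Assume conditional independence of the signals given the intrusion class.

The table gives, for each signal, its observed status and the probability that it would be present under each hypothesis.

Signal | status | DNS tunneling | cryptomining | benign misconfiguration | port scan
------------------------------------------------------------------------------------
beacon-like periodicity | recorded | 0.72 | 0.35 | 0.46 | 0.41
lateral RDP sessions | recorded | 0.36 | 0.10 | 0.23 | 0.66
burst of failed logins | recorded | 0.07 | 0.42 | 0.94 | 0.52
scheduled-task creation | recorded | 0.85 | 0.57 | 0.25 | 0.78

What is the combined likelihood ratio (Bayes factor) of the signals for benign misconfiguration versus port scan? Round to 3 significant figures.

Joint likelihood of the signal pattern under each hypothesis:
  benign misconfiguration: 0.46 × 0.23 × 0.94 × 0.25 = 0.024863
  port scan: 0.41 × 0.66 × 0.52 × 0.78 = 0.10976
Bayes factor = 0.024863 / 0.10976 ≈ 0.227

0.227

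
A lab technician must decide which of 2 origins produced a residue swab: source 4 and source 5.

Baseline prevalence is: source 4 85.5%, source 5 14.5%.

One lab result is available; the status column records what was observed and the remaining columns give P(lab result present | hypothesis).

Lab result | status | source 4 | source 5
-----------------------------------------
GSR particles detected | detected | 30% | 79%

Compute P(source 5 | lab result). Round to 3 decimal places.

0.309

For each hypothesis, the unnormalized posterior weight is prior × likelihood:
  source 4: 0.855 × 0.30 = 0.2565
  source 5: 0.145 × 0.79 = 0.11455
The unnormalized weights sum to 0.37105.
P(source 5 | evidence) = 0.11455 / 0.37105 ≈ 0.309.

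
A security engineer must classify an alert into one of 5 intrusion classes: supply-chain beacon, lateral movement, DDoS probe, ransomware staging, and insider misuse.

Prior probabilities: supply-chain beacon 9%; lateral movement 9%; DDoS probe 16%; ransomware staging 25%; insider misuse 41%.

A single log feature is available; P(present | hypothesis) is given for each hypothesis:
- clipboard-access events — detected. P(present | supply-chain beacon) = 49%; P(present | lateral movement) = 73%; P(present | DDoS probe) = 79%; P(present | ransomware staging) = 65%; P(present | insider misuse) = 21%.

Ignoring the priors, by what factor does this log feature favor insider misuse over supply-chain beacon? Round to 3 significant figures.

0.429

Likelihood of this log feature under each hypothesis:
  insider misuse: 0.21
  supply-chain beacon: 0.49
Bayes factor = 0.21 / 0.49 ≈ 0.429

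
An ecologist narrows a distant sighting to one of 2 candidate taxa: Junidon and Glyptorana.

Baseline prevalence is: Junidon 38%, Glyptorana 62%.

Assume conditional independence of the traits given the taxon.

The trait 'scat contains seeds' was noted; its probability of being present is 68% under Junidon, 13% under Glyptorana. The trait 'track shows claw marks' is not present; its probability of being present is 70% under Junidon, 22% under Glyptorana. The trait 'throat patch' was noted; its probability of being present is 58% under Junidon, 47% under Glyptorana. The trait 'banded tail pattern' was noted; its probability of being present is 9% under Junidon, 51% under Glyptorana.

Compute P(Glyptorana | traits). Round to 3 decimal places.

0.788

By Bayes' rule with conditional independence, the unnormalized weight for each hypothesis is prior × ∏ likelihoods (using 1 − P(present | H) for each absent trait):
  Junidon: 0.38 × 0.68 × (1 − 0.70) × 0.58 × 0.09 = 0.0040465
  Glyptorana: 0.62 × 0.13 × (1 − 0.22) × 0.47 × 0.51 = 0.015069
Normalizing constant Z = 0.0040465 + 0.015069 = 0.019116.
P(Glyptorana | evidence) = 0.015069 / 0.019116 ≈ 0.788.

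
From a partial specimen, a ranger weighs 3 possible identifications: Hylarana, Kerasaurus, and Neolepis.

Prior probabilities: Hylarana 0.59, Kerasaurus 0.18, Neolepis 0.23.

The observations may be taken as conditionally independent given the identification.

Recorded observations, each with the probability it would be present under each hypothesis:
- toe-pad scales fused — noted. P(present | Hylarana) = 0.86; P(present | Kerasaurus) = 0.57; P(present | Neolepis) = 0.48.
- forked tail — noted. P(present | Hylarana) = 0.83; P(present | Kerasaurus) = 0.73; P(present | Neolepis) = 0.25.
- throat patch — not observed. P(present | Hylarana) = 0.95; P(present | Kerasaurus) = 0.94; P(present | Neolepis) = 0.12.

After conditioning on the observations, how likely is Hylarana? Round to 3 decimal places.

0.423

For each hypothesis, the unnormalized posterior weight is prior × product of the observation likelihoods (using 1 − P(present | H) for each absent observation):
  Hylarana: 0.59 × 0.86 × 0.83 × (1 − 0.95) = 0.021057
  Kerasaurus: 0.18 × 0.57 × 0.73 × (1 − 0.94) = 0.0044939
  Neolepis: 0.23 × 0.48 × 0.25 × (1 − 0.12) = 0.024288
The unnormalized weights sum to 0.049839.
P(Hylarana | evidence) = 0.021057 / 0.049839 ≈ 0.423.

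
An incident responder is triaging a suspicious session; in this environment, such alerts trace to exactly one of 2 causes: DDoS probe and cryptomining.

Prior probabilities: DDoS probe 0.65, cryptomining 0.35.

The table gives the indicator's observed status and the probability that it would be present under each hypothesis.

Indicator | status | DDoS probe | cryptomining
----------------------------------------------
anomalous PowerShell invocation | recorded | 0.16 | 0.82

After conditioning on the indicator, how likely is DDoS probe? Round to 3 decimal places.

By Bayes' rule, the unnormalized weight for each hypothesis is prior × likelihood:
  DDoS probe: 0.65 × 0.16 = 0.104
  cryptomining: 0.35 × 0.82 = 0.287
Marginal likelihood of the evidence = 0.391.
P(DDoS probe | evidence) = 0.104 / 0.391 ≈ 0.266.

0.266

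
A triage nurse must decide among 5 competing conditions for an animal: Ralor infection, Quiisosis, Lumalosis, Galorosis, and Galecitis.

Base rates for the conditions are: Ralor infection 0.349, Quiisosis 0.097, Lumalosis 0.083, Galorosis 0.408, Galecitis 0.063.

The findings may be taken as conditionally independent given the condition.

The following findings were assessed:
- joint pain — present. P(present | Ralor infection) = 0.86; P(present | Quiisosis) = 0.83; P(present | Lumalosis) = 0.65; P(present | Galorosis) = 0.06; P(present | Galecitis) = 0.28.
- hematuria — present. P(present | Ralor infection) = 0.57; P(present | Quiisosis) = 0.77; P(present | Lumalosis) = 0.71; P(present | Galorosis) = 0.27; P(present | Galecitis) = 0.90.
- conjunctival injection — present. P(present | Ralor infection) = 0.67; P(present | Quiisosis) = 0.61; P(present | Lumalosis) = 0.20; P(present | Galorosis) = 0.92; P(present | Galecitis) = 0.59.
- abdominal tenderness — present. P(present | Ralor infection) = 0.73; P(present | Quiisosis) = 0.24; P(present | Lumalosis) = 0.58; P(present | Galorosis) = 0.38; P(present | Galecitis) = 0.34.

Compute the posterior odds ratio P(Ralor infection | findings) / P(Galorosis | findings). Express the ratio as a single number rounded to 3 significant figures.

36.2

Unnormalized posterior weight (prior times the finding likelihoods) for each of the two hypotheses:
  Ralor infection: 0.349 × 0.86 × 0.57 × 0.67 × 0.73 = 0.083675
  Galorosis: 0.408 × 0.06 × 0.27 × 0.92 × 0.38 = 0.0023107
Posterior odds = 0.083675 / 0.0023107 ≈ 36.2.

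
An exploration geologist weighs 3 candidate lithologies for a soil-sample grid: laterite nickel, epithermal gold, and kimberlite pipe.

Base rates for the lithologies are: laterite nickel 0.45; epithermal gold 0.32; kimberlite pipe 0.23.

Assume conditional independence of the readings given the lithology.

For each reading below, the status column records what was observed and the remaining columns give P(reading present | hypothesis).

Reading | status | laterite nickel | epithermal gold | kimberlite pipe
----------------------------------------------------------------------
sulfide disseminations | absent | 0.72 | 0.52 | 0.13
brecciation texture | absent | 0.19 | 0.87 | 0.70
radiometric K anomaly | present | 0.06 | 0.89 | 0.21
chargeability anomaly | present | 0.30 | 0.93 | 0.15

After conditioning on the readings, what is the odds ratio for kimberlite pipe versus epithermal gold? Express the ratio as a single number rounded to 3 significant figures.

The normalizing constant cancels in an odds ratio, so compute prior × likelihood for the two hypotheses only (using 1 − P(present | H) for each absent reading):
  kimberlite pipe: 0.23 × (1 − 0.13) × (1 − 0.70) × 0.21 × 0.15 = 0.0018909
  epithermal gold: 0.32 × (1 − 0.52) × (1 − 0.87) × 0.89 × 0.93 = 0.016528
Posterior odds = 0.0018909 / 0.016528 ≈ 0.114.

0.114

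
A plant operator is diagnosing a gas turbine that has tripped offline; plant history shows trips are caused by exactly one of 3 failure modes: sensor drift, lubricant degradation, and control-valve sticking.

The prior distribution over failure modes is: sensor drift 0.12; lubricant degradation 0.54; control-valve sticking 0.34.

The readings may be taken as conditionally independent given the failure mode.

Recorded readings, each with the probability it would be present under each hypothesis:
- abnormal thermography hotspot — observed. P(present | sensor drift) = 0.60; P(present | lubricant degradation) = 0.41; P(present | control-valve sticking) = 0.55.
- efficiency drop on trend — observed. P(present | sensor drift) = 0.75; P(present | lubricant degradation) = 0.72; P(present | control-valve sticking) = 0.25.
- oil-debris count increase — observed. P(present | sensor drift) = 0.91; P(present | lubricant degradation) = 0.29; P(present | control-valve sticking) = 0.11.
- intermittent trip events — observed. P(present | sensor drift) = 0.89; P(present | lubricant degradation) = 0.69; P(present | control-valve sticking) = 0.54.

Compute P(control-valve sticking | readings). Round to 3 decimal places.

0.035

By Bayes' rule with conditional independence, the unnormalized weight for each hypothesis is prior × ∏ likelihoods:
  sensor drift: 0.12 × 0.60 × 0.75 × 0.91 × 0.89 = 0.043735
  lubricant degradation: 0.54 × 0.41 × 0.72 × 0.29 × 0.69 = 0.031898
  control-valve sticking: 0.34 × 0.55 × 0.25 × 0.11 × 0.54 = 0.002777
The unnormalized weights sum to 0.078409.
P(control-valve sticking | evidence) = 0.002777 / 0.078409 ≈ 0.035.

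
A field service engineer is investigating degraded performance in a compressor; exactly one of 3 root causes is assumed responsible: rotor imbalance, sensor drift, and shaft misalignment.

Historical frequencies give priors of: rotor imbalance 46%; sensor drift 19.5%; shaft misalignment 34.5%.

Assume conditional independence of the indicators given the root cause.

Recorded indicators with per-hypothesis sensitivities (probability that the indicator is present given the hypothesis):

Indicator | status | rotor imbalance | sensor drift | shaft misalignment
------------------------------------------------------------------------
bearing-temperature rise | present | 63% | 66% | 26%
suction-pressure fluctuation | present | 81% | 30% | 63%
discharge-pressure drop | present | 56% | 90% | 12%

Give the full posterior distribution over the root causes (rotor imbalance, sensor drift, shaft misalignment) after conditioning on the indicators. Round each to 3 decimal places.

0.760, 0.201, 0.039

By Bayes' rule with conditional independence, the unnormalized weight for each hypothesis is prior × ∏ likelihoods:
  rotor imbalance: 0.460 × 0.63 × 0.81 × 0.56 = 0.13145
  sensor drift: 0.195 × 0.66 × 0.30 × 0.90 = 0.034749
  shaft misalignment: 0.345 × 0.26 × 0.63 × 0.12 = 0.0067813
Marginal likelihood of the evidence = 0.17298.
P(rotor imbalance | evidence) = 0.13145 / 0.17298 ≈ 0.760
P(sensor drift | evidence) = 0.034749 / 0.17298 ≈ 0.201
P(shaft misalignment | evidence) = 0.0067813 / 0.17298 ≈ 0.039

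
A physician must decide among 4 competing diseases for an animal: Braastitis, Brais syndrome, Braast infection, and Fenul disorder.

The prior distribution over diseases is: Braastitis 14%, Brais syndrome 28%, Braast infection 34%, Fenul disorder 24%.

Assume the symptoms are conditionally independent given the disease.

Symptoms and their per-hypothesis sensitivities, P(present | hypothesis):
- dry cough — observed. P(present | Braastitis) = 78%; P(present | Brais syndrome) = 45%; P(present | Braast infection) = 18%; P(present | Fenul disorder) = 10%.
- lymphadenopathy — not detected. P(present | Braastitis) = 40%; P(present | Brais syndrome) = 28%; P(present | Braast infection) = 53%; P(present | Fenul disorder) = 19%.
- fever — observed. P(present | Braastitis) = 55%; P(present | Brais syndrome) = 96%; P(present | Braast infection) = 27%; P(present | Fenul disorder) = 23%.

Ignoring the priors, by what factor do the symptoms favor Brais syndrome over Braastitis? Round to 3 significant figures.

1.21

The Bayes factor is the ratio of the joint likelihoods of the symptom pattern under the two hypotheses (using 1 − P(present | H) for each absent symptom).
  Brais syndrome: 0.45 × (1 − 0.28) × 0.96 = 0.31104
  Braastitis: 0.78 × (1 − 0.40) × 0.55 = 0.2574
Bayes factor = 0.31104 / 0.2574 ≈ 1.21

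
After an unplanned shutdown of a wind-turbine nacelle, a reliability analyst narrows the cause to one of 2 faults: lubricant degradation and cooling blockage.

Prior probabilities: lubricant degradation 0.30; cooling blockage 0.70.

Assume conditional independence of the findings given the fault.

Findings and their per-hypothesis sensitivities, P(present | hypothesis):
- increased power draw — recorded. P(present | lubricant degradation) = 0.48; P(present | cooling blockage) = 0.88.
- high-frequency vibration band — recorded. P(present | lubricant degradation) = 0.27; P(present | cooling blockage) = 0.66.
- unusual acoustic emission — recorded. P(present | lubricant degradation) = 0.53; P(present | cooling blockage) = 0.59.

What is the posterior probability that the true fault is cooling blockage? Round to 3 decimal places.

Multiply each prior by the joint likelihood of the evidence pattern:
  lubricant degradation: 0.30 × 0.48 × 0.27 × 0.53 = 0.020606
  cooling blockage: 0.70 × 0.88 × 0.66 × 0.59 = 0.23987
Normalizing constant Z = 0.020606 + 0.23987 = 0.26048.
P(cooling blockage | evidence) = 0.23987 / 0.26048 ≈ 0.921.

0.921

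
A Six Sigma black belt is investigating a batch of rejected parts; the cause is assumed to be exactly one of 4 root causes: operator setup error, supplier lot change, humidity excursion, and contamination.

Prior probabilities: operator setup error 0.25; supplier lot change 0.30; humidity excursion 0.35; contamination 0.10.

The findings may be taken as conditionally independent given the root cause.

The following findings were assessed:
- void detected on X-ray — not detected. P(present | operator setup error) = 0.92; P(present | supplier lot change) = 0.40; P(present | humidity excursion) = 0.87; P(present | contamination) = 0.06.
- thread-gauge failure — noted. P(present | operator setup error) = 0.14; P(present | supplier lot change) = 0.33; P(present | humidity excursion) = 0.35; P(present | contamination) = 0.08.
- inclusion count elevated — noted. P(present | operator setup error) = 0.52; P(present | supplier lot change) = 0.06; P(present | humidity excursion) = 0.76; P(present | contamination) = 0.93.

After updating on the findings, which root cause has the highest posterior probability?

Multiply each prior by the joint likelihood of the evidence pattern (using 1 − P(present | H) for each absent finding):
  operator setup error: 0.25 × (1 − 0.92) × 0.14 × 0.52 = 0.001456
  supplier lot change: 0.30 × (1 − 0.40) × 0.33 × 0.06 = 0.003564
  humidity excursion: 0.35 × (1 − 0.87) × 0.35 × 0.76 = 0.012103
  contamination: 0.10 × (1 − 0.06) × 0.08 × 0.93 = 0.0069936
The unnormalized weights sum to 0.024117.
P(operator setup error | evidence) ≈ 0.001456 / 0.024117 ≈ 0.060
P(supplier lot change | evidence) ≈ 0.003564 / 0.024117 ≈ 0.148
P(humidity excursion | evidence) ≈ 0.012103 / 0.024117 ≈ 0.502
P(contamination | evidence) ≈ 0.0069936 / 0.024117 ≈ 0.290
The largest is 0.502, so humidity excursion is most probable.

humidity excursion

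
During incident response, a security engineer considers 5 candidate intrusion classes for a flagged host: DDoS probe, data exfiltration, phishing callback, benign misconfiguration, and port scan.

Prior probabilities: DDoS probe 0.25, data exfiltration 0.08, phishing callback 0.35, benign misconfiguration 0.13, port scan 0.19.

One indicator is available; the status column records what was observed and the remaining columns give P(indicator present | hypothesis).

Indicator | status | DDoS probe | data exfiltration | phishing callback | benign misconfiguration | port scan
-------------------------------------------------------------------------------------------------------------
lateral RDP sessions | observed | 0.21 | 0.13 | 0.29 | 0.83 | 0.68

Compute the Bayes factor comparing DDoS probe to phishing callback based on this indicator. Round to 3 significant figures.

0.724

The Bayes factor is the ratio of the two likelihoods.
  DDoS probe: 0.21
  phishing callback: 0.29
Bayes factor = 0.21 / 0.29 ≈ 0.724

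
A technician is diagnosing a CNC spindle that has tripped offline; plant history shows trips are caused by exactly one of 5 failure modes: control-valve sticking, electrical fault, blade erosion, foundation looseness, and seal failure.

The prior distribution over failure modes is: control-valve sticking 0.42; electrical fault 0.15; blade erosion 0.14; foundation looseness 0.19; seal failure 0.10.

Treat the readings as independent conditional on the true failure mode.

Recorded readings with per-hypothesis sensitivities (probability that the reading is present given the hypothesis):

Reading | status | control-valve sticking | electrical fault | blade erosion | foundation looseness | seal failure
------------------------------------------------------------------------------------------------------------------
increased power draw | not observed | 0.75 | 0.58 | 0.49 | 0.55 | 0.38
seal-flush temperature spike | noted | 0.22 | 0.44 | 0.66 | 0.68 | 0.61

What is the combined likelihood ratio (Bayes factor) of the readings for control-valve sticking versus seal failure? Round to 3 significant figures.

0.145

Joint likelihood of the reading pattern under each hypothesis (using 1 − P(present | H) for each absent reading):
  control-valve sticking: (1 − 0.75) × 0.22 = 0.055
  seal failure: (1 − 0.38) × 0.61 = 0.3782
Bayes factor = 0.055 / 0.3782 ≈ 0.145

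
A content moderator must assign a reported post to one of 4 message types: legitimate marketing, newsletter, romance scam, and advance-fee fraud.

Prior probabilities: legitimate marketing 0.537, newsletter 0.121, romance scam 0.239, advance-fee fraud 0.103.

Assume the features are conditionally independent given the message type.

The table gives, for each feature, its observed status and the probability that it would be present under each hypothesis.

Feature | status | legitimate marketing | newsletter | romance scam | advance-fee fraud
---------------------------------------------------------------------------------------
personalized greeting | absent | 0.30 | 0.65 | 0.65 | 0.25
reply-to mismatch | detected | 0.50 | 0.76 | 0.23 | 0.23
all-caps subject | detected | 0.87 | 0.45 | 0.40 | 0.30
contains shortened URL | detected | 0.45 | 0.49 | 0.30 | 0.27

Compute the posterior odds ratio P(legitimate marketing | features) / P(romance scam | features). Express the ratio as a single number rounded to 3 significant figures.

The normalizing constant cancels in an odds ratio, so compute prior × likelihood for the two hypotheses only (using 1 − P(present | H) for each absent feature):
  legitimate marketing: 0.537 × (1 − 0.30) × 0.50 × 0.87 × 0.45 = 0.073582
  romance scam: 0.239 × (1 − 0.65) × 0.23 × 0.40 × 0.30 = 0.0023087
Odds(legitimate marketing : romance scam) = 0.073582 / 0.0023087 ≈ 31.9.

31.9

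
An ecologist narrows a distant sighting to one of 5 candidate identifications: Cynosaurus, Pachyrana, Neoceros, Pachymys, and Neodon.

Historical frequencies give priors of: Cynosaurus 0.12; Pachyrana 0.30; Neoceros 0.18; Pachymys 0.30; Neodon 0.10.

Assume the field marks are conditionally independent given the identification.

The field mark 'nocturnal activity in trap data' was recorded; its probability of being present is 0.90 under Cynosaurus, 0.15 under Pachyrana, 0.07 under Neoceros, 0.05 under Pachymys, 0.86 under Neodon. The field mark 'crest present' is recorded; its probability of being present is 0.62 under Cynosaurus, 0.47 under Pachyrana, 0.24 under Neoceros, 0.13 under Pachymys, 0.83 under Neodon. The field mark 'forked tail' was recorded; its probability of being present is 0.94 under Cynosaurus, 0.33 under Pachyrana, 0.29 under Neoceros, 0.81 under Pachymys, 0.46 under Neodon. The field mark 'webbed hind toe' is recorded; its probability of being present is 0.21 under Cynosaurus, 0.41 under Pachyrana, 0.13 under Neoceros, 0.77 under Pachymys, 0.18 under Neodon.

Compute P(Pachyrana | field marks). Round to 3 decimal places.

Multiply each prior by the joint likelihood of the field mark pattern:
  Cynosaurus: 0.12 × 0.90 × 0.62 × 0.94 × 0.21 = 0.013218
  Pachyrana: 0.30 × 0.15 × 0.47 × 0.33 × 0.41 = 0.0028616
  Neoceros: 0.18 × 0.07 × 0.24 × 0.29 × 0.13 = 0.000114
  Pachymys: 0.30 × 0.05 × 0.13 × 0.81 × 0.77 = 0.0012162
  Neodon: 0.10 × 0.86 × 0.83 × 0.46 × 0.18 = 0.0059103
The unnormalized weights sum to 0.02332.
P(Pachyrana | evidence) = 0.0028616 / 0.02332 ≈ 0.123.

0.123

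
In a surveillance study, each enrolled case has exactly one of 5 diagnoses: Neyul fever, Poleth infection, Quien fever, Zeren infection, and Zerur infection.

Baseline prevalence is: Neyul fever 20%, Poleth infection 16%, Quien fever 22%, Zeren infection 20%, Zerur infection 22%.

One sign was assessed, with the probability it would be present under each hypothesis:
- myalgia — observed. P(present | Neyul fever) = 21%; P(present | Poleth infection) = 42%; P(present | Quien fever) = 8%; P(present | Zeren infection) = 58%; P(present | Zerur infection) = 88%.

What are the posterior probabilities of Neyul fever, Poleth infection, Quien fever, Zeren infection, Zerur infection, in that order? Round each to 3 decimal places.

0.096, 0.154, 0.040, 0.266, 0.444

By Bayes' rule, the unnormalized weight for each hypothesis is prior × likelihood:
  Neyul fever: 0.20 × 0.21 = 0.042
  Poleth infection: 0.16 × 0.42 = 0.0672
  Quien fever: 0.22 × 0.08 = 0.0176
  Zeren infection: 0.20 × 0.58 = 0.116
  Zerur infection: 0.22 × 0.88 = 0.1936
Marginal likelihood of the evidence = 0.4364.
P(Neyul fever | evidence) = 0.042 / 0.4364 ≈ 0.096
P(Poleth infection | evidence) = 0.0672 / 0.4364 ≈ 0.154
P(Quien fever | evidence) = 0.0176 / 0.4364 ≈ 0.040
P(Zeren infection | evidence) = 0.116 / 0.4364 ≈ 0.266
P(Zerur infection | evidence) = 0.1936 / 0.4364 ≈ 0.444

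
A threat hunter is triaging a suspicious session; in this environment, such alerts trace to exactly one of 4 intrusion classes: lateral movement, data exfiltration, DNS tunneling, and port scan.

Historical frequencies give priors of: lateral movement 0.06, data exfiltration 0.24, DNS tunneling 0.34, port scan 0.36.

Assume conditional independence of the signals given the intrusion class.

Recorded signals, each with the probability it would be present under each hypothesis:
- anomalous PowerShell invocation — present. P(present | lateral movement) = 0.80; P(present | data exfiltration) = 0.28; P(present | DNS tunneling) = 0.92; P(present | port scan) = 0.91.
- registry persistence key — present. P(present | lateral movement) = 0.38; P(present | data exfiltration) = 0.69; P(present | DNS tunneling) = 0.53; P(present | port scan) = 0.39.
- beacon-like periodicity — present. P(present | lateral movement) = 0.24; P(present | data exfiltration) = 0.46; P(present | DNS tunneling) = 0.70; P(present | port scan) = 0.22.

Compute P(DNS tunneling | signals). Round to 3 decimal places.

Multiply each prior by the joint likelihood of the signal pattern:
  lateral movement: 0.06 × 0.80 × 0.38 × 0.24 = 0.0043776
  data exfiltration: 0.24 × 0.28 × 0.69 × 0.46 = 0.021329
  DNS tunneling: 0.34 × 0.92 × 0.53 × 0.70 = 0.11605
  port scan: 0.36 × 0.91 × 0.39 × 0.22 = 0.028108
The unnormalized weights sum to 0.16986.
P(DNS tunneling | evidence) = 0.11605 / 0.16986 ≈ 0.683.

0.683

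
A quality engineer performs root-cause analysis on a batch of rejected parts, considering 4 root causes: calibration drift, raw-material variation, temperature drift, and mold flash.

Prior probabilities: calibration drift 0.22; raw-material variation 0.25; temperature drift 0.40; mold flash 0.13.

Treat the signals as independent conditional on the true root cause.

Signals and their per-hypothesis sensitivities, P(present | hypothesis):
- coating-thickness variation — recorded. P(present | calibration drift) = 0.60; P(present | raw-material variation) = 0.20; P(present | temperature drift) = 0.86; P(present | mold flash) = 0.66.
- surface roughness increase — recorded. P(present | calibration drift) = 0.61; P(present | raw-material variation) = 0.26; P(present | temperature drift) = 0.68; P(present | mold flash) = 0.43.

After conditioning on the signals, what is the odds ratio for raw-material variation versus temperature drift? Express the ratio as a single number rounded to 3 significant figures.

0.0556

The normalizing constant cancels in an odds ratio, so compute prior × likelihood for the two hypotheses only:
  raw-material variation: 0.25 × 0.20 × 0.26 = 0.013
  temperature drift: 0.40 × 0.86 × 0.68 = 0.23392
Posterior odds = 0.013 / 0.23392 ≈ 0.0556.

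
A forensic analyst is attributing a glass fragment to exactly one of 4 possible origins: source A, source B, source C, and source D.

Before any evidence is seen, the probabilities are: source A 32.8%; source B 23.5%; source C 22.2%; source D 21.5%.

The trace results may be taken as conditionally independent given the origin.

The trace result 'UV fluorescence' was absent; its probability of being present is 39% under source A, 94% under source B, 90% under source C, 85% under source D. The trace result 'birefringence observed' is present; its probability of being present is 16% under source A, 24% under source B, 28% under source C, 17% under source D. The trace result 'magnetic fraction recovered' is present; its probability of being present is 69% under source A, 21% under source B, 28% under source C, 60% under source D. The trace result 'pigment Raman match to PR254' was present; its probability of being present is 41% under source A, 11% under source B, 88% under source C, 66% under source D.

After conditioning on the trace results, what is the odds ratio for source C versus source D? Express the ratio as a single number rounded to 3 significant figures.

0.705

Posterior odds equal prior odds times the likelihood ratio; only the two competing hypotheses matter (using 1 − P(present | H) for each absent trace result).
  source C: 0.222 × (1 − 0.90) × 0.28 × 0.28 × 0.88 = 0.0015316
  source D: 0.215 × (1 − 0.85) × 0.17 × 0.60 × 0.66 = 0.0021711
Posterior odds = 0.0015316 / 0.0021711 ≈ 0.705.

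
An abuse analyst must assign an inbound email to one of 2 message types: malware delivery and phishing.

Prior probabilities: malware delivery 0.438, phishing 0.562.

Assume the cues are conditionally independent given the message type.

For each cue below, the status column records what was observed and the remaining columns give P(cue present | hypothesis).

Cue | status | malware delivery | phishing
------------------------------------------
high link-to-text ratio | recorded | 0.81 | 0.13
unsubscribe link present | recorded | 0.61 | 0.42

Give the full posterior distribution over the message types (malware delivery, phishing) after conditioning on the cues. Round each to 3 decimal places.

For each hypothesis, the unnormalized posterior weight is prior × product of the cue likelihoods:
  malware delivery: 0.438 × 0.81 × 0.61 = 0.21642
  phishing: 0.562 × 0.13 × 0.42 = 0.030685
The unnormalized weights sum to 0.2471.
P(malware delivery | evidence) = 0.21642 / 0.2471 ≈ 0.876
P(phishing | evidence) = 0.030685 / 0.2471 ≈ 0.124

0.876, 0.124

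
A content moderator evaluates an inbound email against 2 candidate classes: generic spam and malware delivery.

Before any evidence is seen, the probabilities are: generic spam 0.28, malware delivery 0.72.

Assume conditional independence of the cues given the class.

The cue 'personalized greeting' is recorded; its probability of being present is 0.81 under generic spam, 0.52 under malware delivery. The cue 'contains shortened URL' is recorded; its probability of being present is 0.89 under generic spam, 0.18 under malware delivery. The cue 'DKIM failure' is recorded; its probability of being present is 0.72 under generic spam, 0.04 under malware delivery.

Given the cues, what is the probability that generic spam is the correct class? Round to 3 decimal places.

0.982

By Bayes' rule with conditional independence, the unnormalized weight for each hypothesis is prior × ∏ likelihoods:
  generic spam: 0.28 × 0.81 × 0.89 × 0.72 = 0.14533
  malware delivery: 0.72 × 0.52 × 0.18 × 0.04 = 0.0026957
The unnormalized weights sum to 0.14803.
P(generic spam | evidence) = 0.14533 / 0.14803 ≈ 0.982.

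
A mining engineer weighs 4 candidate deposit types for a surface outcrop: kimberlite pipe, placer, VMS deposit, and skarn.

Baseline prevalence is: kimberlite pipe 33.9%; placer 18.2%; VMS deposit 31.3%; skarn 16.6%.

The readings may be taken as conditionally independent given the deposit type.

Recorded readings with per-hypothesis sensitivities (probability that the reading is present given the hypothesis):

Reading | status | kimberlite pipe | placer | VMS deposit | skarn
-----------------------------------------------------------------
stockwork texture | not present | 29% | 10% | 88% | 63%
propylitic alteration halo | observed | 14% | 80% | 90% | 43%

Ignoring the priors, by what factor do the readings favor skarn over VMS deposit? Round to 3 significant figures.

1.47

The Bayes factor is the ratio of the joint likelihoods of the reading pattern under the two hypotheses (using 1 − P(present | H) for each absent reading).
  skarn: (1 − 0.63) × 0.43 = 0.1591
  VMS deposit: (1 − 0.88) × 0.90 = 0.108
Bayes factor = 0.1591 / 0.108 ≈ 1.47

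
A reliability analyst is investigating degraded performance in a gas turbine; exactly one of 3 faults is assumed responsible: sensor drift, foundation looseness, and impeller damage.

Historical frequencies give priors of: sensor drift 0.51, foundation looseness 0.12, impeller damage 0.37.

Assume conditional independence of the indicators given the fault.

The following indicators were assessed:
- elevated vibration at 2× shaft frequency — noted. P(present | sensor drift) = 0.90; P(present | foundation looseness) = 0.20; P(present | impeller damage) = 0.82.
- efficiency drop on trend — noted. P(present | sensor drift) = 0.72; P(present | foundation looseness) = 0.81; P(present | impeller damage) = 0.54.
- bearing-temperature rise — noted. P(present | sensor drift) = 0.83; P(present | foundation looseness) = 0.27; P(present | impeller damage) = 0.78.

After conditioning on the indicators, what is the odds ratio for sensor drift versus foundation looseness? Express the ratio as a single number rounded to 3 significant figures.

52.3

Unnormalized posterior weight (prior times the indicator likelihoods) for each of the two hypotheses:
  sensor drift: 0.51 × 0.90 × 0.72 × 0.83 = 0.2743
  foundation looseness: 0.12 × 0.20 × 0.81 × 0.27 = 0.0052488
Odds(sensor drift : foundation looseness) = 0.2743 / 0.0052488 ≈ 52.3.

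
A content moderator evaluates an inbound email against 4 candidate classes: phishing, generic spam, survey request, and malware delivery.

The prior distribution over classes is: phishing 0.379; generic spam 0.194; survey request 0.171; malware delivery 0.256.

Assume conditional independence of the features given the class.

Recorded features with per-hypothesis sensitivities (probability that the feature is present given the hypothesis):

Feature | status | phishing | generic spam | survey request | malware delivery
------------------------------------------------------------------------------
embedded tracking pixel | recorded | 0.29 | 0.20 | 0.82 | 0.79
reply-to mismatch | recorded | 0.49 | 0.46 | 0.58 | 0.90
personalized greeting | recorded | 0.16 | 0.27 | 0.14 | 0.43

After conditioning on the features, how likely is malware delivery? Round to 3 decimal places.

0.759

Multiply each prior by the joint likelihood of the feature pattern:
  phishing: 0.379 × 0.29 × 0.49 × 0.16 = 0.0086169
  generic spam: 0.194 × 0.20 × 0.46 × 0.27 = 0.004819
  survey request: 0.171 × 0.82 × 0.58 × 0.14 = 0.011386
  malware delivery: 0.256 × 0.79 × 0.90 × 0.43 = 0.078267
Marginal likelihood of the evidence = 0.10309.
P(malware delivery | evidence) = 0.078267 / 0.10309 ≈ 0.759.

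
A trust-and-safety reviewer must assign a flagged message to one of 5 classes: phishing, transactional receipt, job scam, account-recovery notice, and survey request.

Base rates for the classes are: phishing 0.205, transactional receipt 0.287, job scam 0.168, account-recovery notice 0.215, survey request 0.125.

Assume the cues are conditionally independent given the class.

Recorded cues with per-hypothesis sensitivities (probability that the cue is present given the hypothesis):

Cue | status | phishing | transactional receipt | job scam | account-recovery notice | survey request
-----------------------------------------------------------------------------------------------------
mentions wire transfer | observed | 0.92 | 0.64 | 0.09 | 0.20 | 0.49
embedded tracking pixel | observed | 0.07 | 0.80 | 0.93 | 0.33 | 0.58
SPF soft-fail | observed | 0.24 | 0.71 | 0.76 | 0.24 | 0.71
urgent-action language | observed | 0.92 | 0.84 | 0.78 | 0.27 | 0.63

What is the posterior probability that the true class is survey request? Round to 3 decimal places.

0.137

Multiply each prior by the joint likelihood of the cue pattern:
  phishing: 0.205 × 0.92 × 0.07 × 0.24 × 0.92 = 0.002915
  transactional receipt: 0.287 × 0.64 × 0.80 × 0.71 × 0.84 = 0.087637
  job scam: 0.168 × 0.09 × 0.93 × 0.76 × 0.78 = 0.0083357
  account-recovery notice: 0.215 × 0.20 × 0.33 × 0.24 × 0.27 = 0.00091951
  survey request: 0.125 × 0.49 × 0.58 × 0.71 × 0.63 = 0.01589
The unnormalized weights sum to 0.1157.
P(survey request | evidence) = 0.01589 / 0.1157 ≈ 0.137.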